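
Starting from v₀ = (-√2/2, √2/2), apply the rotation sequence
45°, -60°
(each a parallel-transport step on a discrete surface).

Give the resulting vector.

Total rotation: 45° + (-60°) = -15°. Final vector: (-0.5000, 0.8660)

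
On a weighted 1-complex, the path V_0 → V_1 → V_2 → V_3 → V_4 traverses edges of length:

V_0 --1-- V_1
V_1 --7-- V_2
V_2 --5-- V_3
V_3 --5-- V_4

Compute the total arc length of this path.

Arc length = 1 + 7 + 5 + 5 = 18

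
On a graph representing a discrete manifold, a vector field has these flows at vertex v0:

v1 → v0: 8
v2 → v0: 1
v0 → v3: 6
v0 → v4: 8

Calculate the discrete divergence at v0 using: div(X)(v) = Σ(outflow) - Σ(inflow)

Divergence = sum of outgoing flows = (-8) + (-1) + 6 + 8 = 5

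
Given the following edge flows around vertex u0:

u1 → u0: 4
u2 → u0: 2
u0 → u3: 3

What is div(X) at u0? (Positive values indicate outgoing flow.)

Divergence = sum of outgoing flows = (-4) + (-2) + 3 = -3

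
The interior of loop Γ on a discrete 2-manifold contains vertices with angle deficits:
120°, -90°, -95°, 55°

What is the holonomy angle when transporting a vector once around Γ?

Holonomy = total enclosed curvature = 120° + (-90°) + (-95°) + 55° = -10°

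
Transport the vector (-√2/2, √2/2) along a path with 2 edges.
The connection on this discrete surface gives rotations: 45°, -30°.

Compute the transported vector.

Total rotation: 45° + (-30°) = 15°. Final vector: (-0.8660, 0.5000)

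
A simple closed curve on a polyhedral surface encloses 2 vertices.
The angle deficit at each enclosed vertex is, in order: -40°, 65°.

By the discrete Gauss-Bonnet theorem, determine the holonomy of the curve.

Holonomy = total enclosed curvature = (-40°) + 65° = 25°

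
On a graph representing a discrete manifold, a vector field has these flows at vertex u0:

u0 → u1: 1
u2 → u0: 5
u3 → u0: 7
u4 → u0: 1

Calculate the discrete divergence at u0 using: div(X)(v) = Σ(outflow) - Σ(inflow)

Divergence = sum of outgoing flows = 1 + (-5) + (-7) + (-1) = -12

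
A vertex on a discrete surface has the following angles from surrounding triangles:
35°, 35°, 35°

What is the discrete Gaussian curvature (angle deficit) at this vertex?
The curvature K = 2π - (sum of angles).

Sum of angles = 105°. K = 360° - 105° = 255° = 17π/12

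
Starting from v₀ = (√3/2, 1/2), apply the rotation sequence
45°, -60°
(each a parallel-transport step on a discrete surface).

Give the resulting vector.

Total rotation: 45° + (-60°) = -15°. Final vector: (0.9659, 0.2588)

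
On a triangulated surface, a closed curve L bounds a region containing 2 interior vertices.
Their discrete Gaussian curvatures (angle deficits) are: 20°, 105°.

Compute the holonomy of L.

Holonomy = total enclosed curvature = 20° + 105° = 125°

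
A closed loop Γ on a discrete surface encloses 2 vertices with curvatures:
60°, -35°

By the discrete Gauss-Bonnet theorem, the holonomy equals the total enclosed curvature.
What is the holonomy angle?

Holonomy = total enclosed curvature = 60° + (-35°) = 25°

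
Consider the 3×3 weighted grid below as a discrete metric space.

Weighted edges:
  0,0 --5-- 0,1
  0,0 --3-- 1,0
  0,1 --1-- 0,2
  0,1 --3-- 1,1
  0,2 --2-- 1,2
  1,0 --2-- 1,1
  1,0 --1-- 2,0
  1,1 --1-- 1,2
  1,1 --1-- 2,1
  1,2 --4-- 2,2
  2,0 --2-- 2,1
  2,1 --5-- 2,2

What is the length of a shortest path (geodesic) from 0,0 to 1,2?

Shortest path: 0,0 → 1,0 → 1,1 → 1,2, total weight = 6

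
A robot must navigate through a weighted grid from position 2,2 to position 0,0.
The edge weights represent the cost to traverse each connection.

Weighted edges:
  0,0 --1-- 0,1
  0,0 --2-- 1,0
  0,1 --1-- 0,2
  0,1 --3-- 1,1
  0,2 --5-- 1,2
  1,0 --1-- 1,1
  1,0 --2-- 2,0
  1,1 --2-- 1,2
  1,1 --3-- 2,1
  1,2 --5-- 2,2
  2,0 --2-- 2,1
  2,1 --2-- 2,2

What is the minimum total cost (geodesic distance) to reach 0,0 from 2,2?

Shortest path: 2,2 → 2,1 → 2,0 → 1,0 → 0,0, total weight = 8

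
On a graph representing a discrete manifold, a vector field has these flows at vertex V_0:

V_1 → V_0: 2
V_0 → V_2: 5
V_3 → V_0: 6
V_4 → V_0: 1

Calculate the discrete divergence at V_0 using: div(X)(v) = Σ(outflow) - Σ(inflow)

Divergence = sum of outgoing flows = (-2) + 5 + (-6) + (-1) = -4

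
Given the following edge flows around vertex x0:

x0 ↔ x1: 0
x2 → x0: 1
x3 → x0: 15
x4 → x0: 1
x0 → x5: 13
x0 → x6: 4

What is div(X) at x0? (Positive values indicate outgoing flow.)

Divergence = sum of outgoing flows = 0 + (-1) + (-15) + (-1) + 13 + 4 = 0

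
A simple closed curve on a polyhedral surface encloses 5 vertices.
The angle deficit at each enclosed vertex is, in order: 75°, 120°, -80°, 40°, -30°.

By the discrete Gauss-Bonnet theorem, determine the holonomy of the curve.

Holonomy = total enclosed curvature = 75° + 120° + (-80°) + 40° + (-30°) = 125°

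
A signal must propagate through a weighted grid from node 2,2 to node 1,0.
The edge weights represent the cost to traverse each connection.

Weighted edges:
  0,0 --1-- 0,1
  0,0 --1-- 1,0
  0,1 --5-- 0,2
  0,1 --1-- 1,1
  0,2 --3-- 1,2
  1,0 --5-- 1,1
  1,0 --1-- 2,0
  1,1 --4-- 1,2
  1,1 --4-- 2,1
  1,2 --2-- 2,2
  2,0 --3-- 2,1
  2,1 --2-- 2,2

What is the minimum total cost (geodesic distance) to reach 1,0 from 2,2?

Shortest path: 2,2 → 2,1 → 2,0 → 1,0, total weight = 6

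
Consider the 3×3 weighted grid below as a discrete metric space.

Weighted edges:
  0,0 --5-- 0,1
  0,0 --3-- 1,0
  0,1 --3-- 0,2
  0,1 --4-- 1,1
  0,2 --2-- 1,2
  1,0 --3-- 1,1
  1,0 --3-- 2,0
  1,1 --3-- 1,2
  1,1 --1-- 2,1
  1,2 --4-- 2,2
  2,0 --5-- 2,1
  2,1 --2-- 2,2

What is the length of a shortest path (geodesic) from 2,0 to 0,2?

Shortest path: 2,0 → 1,0 → 1,1 → 1,2 → 0,2, total weight = 11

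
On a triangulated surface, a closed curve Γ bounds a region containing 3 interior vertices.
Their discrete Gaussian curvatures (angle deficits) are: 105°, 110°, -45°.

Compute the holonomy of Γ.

Holonomy = total enclosed curvature = 105° + 110° + (-45°) = 170°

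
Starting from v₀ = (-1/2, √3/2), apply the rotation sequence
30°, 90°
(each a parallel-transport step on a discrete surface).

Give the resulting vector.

Total rotation: 30° + 90° = 120°. Final vector: (-0.5000, -0.8660)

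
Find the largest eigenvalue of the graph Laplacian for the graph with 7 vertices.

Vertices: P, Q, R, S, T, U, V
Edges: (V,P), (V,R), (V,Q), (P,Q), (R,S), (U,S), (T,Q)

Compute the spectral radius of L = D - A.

Degrees: deg(P) = 2, deg(Q) = 3, deg(R) = 2, deg(S) = 2, deg(T) = 1, deg(U) = 1, deg(V) = 3.
L = D − A with rows/columns ordered (P, Q, R, S, T, U, V):
  [ 2, -1,  0,  0,  0,  0, -1]
  [-1,  3,  0,  0, -1,  0, -1]
  [ 0,  0,  2, -1,  0,  0, -1]
  [ 0,  0, -1,  2,  0, -1,  0]
  [ 0, -1,  0,  0,  1,  0,  0]
  [ 0,  0,  0, -1,  0,  1,  0]
  [-1, -1, -1,  0,  0,  0,  3]
Characteristic polynomial: det(λI − L) = λ(λ² − 4λ + 1)(λ − 1)(λ² − 6λ + 7)(λ − 3).
Roots: λ = 0; (λ² − 4λ + 1) = 0 ⇒ λ = 2 ± √3 ≈ 0.2679, 3.7321; (λ − 1) = 0 ⇒ λ = 1; (λ² − 6λ + 7) = 0 ⇒ λ = 3 ± √2 ≈ 1.5858, 4.4142; (λ − 3) = 0 ⇒ λ = 3.
(Check: the roots sum (with multiplicity) to 14, matching trace L = Σdeg = 2·7 = 14.)
Laplacian eigenvalues: [0.0, 0.2679, 1.0, 1.5858, 3.0, 3.7321, 4.4142]. Largest eigenvalue (spectral radius) = 4.4142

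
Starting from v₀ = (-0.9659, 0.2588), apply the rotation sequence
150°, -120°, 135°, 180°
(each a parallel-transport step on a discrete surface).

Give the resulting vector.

Total rotation: 150° + (-120°) + 135° + 180° = 345° ≡ -15° (mod 360°). Final vector: (-0.8660, 0.5000)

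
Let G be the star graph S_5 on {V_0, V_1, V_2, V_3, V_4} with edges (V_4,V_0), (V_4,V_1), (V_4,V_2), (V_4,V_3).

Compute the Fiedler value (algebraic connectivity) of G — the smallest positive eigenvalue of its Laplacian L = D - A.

The star S_5 is the complete bipartite graph K_{1,4} (one hub of degree 4, 4 leaves of degree 1). The Laplacian spectrum of K_{p,q} is 0, p (multiplicity q−1), q (multiplicity p−1), p+q. With p = 1, q = 4: 0 once, 1 with multiplicity 3, and 5 once. (Check: trace L = sum of degrees = 8 = 3·1 + 5.)
Laplacian eigenvalues: [0.0, 1.0, 1.0, 1.0, 5.0]. Algebraic connectivity (smallest non-zero eigenvalue) = 1.0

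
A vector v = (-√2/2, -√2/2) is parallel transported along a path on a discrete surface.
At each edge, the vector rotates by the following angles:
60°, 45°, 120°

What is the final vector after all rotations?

Total rotation: 60° + 45° + 120° = 225° ≡ -135° (mod 360°). Final vector: (0, 1)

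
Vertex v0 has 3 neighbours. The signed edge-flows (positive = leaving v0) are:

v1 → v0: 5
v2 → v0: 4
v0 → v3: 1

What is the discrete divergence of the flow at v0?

Divergence = sum of outgoing flows = (-5) + (-4) + 1 = -8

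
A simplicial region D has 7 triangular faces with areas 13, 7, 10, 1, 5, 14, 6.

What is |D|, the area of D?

13 + 7 + 10 + 1 + 5 + 14 + 6 = 56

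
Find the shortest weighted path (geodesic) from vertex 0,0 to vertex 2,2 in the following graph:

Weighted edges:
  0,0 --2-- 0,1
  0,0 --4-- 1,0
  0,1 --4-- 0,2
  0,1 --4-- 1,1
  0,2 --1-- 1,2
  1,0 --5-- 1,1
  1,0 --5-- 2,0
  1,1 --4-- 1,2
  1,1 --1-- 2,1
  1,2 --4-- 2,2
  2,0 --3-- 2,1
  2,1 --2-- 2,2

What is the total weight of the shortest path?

Shortest path: 0,0 → 0,1 → 1,1 → 2,1 → 2,2, total weight = 9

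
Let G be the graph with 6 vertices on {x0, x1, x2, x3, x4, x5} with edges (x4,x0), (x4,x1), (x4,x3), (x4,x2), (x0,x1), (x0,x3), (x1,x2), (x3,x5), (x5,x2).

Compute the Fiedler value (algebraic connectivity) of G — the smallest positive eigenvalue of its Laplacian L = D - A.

Degrees: deg(x0) = 3, deg(x1) = 3, deg(x2) = 3, deg(x3) = 3, deg(x4) = 4, deg(x5) = 2.
L = D − A with rows/columns ordered (x0, x1, x2, x3, x4, x5):
  [ 3, -1,  0, -1, -1,  0]
  [-1,  3, -1,  0, -1,  0]
  [ 0, -1,  3,  0, -1, -1]
  [-1,  0,  0,  3, -1, -1]
  [-1, -1, -1, -1,  4,  0]
  [ 0,  0, -1, -1,  0,  2]
Characteristic polynomial: det(λI − L) = λ(λ² − 7λ + 9)(λ² − 7λ + 11)(λ − 4).
Roots: λ = 0; (λ² − 7λ + 9) = 0 ⇒ λ = (7 ± √13)/2 ≈ 1.6972, 5.3028; (λ² − 7λ + 11) = 0 ⇒ λ = (7 ± √5)/2 ≈ 2.382, 4.618; (λ − 4) = 0 ⇒ λ = 4.
(Check: the roots sum (with multiplicity) to 18, matching trace L = Σdeg = 2·9 = 18.)
Laplacian eigenvalues: [0.0, 1.6972, 2.382, 4.0, 4.618, 5.3028]. Algebraic connectivity (smallest non-zero eigenvalue) = 1.6972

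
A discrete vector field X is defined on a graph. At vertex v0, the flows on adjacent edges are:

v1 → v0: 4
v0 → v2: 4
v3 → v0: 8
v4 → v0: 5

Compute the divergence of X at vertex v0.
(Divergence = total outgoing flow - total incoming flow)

Divergence = sum of outgoing flows = (-4) + 4 + (-8) + (-5) = -13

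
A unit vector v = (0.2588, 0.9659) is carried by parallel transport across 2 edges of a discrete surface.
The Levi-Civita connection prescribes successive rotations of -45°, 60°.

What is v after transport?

Total rotation: (-45°) + 60° = 15°. Final vector: (0, 1)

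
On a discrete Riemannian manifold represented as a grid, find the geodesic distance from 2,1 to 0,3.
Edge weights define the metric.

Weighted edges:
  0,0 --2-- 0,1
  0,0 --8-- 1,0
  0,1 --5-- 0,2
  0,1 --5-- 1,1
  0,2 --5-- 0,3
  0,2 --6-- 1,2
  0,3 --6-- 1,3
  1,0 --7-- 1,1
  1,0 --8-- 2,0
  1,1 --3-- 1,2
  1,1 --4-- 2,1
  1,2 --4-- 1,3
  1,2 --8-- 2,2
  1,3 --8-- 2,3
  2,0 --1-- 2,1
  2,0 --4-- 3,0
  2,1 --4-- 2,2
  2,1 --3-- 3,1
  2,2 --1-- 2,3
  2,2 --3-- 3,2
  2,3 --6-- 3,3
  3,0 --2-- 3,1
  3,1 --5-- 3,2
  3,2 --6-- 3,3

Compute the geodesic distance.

Shortest path: 2,1 → 1,1 → 1,2 → 1,3 → 0,3, total weight = 17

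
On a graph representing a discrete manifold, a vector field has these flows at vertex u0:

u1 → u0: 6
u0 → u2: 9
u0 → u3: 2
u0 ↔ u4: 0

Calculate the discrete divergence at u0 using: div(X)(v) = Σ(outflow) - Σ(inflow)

Divergence = sum of outgoing flows = (-6) + 9 + 2 + 0 = 5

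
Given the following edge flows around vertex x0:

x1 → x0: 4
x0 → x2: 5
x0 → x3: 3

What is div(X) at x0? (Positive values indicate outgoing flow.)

Divergence = sum of outgoing flows = (-4) + 5 + 3 = 4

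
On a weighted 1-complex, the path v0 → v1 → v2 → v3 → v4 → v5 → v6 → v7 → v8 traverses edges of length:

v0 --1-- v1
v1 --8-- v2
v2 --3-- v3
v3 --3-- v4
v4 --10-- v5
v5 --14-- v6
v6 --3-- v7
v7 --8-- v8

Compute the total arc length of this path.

Arc length = 1 + 8 + 3 + 3 + 10 + 14 + 3 + 8 = 50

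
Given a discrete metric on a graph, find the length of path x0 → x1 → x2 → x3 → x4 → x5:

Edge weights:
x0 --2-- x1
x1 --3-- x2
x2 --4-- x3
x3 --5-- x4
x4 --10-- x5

Arc length = 2 + 3 + 4 + 5 + 10 = 24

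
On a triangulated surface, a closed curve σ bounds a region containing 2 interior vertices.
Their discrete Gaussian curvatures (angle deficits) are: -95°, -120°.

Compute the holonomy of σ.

Holonomy = total enclosed curvature = (-95°) + (-120°) = -215°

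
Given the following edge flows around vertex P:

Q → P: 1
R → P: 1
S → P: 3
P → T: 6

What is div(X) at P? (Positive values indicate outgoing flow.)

Divergence = sum of outgoing flows = (-1) + (-1) + (-3) + 6 = 1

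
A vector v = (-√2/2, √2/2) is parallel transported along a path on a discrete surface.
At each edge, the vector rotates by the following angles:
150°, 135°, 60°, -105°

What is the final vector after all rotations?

Total rotation: 150° + 135° + 60° + (-105°) = 240° ≡ -120° (mod 360°). Final vector: (0.9659, 0.2588)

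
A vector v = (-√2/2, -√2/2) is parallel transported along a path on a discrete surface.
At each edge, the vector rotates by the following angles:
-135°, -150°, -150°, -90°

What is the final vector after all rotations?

Total rotation: (-135°) + (-150°) + (-150°) + (-90°) = -525° ≡ -165° (mod 360°). Final vector: (0.5000, 0.8660)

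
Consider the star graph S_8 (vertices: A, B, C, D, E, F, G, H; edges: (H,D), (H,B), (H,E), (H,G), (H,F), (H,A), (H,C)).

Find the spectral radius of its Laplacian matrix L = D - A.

The star S_8 is the complete bipartite graph K_{1,7} (one hub of degree 7, 7 leaves of degree 1). The Laplacian spectrum of K_{p,q} is 0, p (multiplicity q−1), q (multiplicity p−1), p+q. With p = 1, q = 7: 0 once, 1 with multiplicity 6, and 8 once. (Check: trace L = sum of degrees = 14 = 6·1 + 8.)
Laplacian eigenvalues: [0.0, 1.0, 1.0, 1.0, 1.0, 1.0, 1.0, 8.0]. Largest eigenvalue (spectral radius) = 8.0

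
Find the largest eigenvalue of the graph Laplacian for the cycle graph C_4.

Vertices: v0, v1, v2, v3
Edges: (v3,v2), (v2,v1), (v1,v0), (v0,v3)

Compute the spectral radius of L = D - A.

The cycle graph C_n has Laplacian eigenvalues λ_k = 2 − 2cos(2πk/n), k = 0, 1, …, n−1. Here n = 4:
k=0: 2 − 2cos(0) = 0.0; k=1: 2 − 2cos(π/2) = 2.0; k=2: 2 − 2cos(π) = 4.0; k=3: 2 − 2cos(3π/2) = 2.0.
Laplacian eigenvalues: [0.0, 2.0, 2.0, 4.0]. Largest eigenvalue (spectral radius) = 4.0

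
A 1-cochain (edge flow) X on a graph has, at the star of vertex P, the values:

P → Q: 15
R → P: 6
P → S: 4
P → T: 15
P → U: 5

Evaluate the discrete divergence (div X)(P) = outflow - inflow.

Divergence = sum of outgoing flows = 15 + (-6) + 4 + 15 + 5 = 33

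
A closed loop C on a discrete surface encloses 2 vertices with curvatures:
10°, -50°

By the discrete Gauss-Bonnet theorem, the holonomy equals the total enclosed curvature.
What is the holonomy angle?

Holonomy = total enclosed curvature = 10° + (-50°) = -40°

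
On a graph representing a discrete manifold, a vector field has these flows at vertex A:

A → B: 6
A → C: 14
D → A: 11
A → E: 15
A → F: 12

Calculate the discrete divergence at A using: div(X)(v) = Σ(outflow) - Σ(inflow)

Divergence = sum of outgoing flows = 6 + 14 + (-11) + 15 + 12 = 36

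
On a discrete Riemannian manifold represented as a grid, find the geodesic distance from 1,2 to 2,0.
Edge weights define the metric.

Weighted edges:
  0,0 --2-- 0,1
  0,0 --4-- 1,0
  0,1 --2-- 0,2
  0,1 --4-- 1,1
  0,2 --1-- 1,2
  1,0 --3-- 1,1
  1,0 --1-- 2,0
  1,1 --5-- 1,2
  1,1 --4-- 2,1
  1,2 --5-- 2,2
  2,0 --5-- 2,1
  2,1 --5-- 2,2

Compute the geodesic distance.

Shortest path: 1,2 → 1,1 → 1,0 → 2,0, total weight = 9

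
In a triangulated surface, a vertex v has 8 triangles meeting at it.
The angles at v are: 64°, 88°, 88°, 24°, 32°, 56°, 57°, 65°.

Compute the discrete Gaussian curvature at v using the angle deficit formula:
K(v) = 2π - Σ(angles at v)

Sum of angles = 474°. K = 360° - 474° = -114° = -19π/30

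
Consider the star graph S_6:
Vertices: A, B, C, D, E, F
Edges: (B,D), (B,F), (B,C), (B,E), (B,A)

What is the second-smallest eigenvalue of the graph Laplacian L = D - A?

The star S_6 is the complete bipartite graph K_{1,5} (one hub of degree 5, 5 leaves of degree 1). The Laplacian spectrum of K_{p,q} is 0, p (multiplicity q−1), q (multiplicity p−1), p+q. With p = 1, q = 5: 0 once, 1 with multiplicity 4, and 6 once. (Check: trace L = sum of degrees = 10 = 4·1 + 6.)
Laplacian eigenvalues: [0.0, 1.0, 1.0, 1.0, 1.0, 6.0]. Algebraic connectivity (smallest non-zero eigenvalue) = 1.0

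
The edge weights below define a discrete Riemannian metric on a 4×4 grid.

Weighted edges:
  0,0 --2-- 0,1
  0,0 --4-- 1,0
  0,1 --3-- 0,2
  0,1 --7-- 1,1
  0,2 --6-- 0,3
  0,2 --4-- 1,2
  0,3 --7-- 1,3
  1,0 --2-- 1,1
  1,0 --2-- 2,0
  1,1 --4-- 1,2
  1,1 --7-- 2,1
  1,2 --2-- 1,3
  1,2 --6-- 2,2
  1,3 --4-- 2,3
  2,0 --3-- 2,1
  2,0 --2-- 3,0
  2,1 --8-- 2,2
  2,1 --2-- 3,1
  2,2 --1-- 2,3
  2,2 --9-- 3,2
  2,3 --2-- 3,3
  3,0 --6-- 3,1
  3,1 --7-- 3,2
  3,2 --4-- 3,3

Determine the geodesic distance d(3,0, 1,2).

Shortest path: 3,0 → 2,0 → 1,0 → 1,1 → 1,2, total weight = 10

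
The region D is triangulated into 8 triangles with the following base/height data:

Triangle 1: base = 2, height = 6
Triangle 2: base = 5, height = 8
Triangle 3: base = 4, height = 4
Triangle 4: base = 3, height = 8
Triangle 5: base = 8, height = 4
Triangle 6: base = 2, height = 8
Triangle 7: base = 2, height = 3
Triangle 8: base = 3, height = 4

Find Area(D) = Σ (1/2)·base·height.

(1/2)×2×6 + (1/2)×5×8 + (1/2)×4×4 + (1/2)×3×8 + (1/2)×8×4 + (1/2)×2×8 + (1/2)×2×3 + (1/2)×3×4 = 79.0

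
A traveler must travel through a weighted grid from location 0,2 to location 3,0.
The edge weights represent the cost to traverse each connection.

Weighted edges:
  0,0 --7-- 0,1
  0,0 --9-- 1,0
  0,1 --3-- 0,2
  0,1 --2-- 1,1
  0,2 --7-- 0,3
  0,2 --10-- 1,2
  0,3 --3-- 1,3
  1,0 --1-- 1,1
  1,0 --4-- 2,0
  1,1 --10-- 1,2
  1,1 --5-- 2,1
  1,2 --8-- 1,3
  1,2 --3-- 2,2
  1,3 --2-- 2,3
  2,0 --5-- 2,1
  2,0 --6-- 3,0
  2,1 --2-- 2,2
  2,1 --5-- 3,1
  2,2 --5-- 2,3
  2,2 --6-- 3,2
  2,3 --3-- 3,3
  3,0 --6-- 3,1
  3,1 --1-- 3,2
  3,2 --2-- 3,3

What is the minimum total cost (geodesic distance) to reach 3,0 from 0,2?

Shortest path: 0,2 → 0,1 → 1,1 → 1,0 → 2,0 → 3,0, total weight = 16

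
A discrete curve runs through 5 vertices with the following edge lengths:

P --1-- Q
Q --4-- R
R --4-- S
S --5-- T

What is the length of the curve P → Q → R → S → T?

Arc length = 1 + 4 + 4 + 5 = 14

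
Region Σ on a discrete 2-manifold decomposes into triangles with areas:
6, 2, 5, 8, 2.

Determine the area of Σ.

6 + 2 + 5 + 8 + 2 = 23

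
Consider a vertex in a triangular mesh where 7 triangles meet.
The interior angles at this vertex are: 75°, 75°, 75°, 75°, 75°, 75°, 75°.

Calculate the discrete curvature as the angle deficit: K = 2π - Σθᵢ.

Sum of angles = 525°. K = 360° - 525° = -165° = -11π/12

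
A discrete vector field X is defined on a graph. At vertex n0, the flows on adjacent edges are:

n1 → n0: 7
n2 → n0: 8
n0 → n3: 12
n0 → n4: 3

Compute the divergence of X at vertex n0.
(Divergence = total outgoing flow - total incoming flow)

Divergence = sum of outgoing flows = (-7) + (-8) + 12 + 3 = 0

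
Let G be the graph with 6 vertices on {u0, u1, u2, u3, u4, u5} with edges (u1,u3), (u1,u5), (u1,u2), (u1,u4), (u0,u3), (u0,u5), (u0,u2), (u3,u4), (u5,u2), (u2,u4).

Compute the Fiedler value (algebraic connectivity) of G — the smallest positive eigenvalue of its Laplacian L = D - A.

Degrees: deg(u0) = 3, deg(u1) = 4, deg(u2) = 4, deg(u3) = 3, deg(u4) = 3, deg(u5) = 3.
L = D − A with rows/columns ordered (u0, u1, u2, u3, u4, u5):
  [ 3,  0, -1, -1,  0, -1]
  [ 0,  4, -1, -1, -1, -1]
  [-1, -1,  4,  0, -1, -1]
  [-1, -1,  0,  3, -1,  0]
  [ 0, -1, -1, -1,  3,  0]
  [-1, -1, -1,  0,  0,  3]
Characteristic polynomial: det(λI − L) = λ(λ² − 8λ + 13)(λ − 3)(λ − 4)(λ − 5).
Roots: λ = 0; (λ² − 8λ + 13) = 0 ⇒ λ = 4 ± √3 ≈ 2.2679, 5.7321; (λ − 3) = 0 ⇒ λ = 3; (λ − 4) = 0 ⇒ λ = 4; (λ − 5) = 0 ⇒ λ = 5.
(Check: the roots sum (with multiplicity) to 20, matching trace L = Σdeg = 2·10 = 20.)
Laplacian eigenvalues: [0.0, 2.2679, 3.0, 4.0, 5.0, 5.7321]. Algebraic connectivity (smallest non-zero eigenvalue) = 2.2679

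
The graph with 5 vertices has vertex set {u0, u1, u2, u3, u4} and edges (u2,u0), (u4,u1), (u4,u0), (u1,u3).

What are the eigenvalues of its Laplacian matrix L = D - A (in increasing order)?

Degrees: deg(u0) = 2, deg(u1) = 2, deg(u2) = 1, deg(u3) = 1, deg(u4) = 2.
L = D − A with rows/columns ordered (u0, u1, u2, u3, u4):
  [ 2,  0, -1,  0, -1]
  [ 0,  2,  0, -1, -1]
  [-1,  0,  1,  0,  0]
  [ 0, -1,  0,  1,  0]
  [-1, -1,  0,  0,  2]
Characteristic polynomial: det(λI − L) = λ(λ² − 3λ + 1)(λ² − 5λ + 5).
Roots: λ = 0; (λ² − 3λ + 1) = 0 ⇒ λ = (3 ± √5)/2 ≈ 0.382, 2.618; (λ² − 5λ + 5) = 0 ⇒ λ = (5 ± √5)/2 ≈ 1.382, 3.618.
(Check: the roots sum (with multiplicity) to 8, matching trace L = Σdeg = 2·4 = 8.)
Laplacian eigenvalues (increasing order): [0.0, 0.382, 1.382, 2.618, 3.618]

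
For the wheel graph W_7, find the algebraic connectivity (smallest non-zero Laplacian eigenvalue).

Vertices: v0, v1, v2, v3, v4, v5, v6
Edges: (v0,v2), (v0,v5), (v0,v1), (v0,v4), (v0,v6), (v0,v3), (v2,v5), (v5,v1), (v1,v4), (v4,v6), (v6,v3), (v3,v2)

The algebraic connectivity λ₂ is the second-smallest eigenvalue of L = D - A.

The wheel W_7 is the join K_1 ∨ C_6 (a hub joined to every vertex of a cycle of length 6). For a join G ∨ H (G on p vertices, H on q vertices) the Laplacian spectrum is 0, p+q, the eigenvalues of L(G) other than one 0 each shifted by +q, and the eigenvalues of L(H) other than one 0 each shifted by +p. With G = K_1 (p = 1, nothing left after dropping its 0) and H = C_6 (q = 6, eigenvalues 2 − 2cos(2πk/6), k = 0, …, 5; drop k = 0), the spectrum of W_7 is 0, 7, and 1 + (2 − 2cos(2πk/6)) = 3 − 2cos(2πk/6) for k = 1, …, 5:
k=1: 3 − 2cos(π/3) = 2.0; k=2: 3 − 2cos(2π/3) = 4.0; k=3: 3 − 2cos(π) = 5.0; k=4: 3 − 2cos(4π/3) = 4.0; k=5: 3 − 2cos(5π/3) = 2.0.
Laplacian eigenvalues: [0.0, 2.0, 2.0, 4.0, 4.0, 5.0, 7.0]. Algebraic connectivity (smallest non-zero eigenvalue) = 2.0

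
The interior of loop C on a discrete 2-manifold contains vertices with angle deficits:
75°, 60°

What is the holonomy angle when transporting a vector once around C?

Holonomy = total enclosed curvature = 75° + 60° = 135°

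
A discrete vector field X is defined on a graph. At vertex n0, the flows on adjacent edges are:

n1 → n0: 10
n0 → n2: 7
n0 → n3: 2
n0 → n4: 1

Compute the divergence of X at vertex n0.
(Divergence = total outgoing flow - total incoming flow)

Divergence = sum of outgoing flows = (-10) + 7 + 2 + 1 = 0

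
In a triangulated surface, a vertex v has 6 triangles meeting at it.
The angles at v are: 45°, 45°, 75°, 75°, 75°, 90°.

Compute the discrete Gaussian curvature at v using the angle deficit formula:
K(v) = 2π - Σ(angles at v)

Sum of angles = 405°. K = 360° - 405° = -45°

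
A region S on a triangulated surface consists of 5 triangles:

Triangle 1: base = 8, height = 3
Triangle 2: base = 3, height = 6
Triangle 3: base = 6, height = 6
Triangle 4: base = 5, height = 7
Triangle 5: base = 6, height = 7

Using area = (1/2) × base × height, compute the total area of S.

(1/2)×8×3 + (1/2)×3×6 + (1/2)×6×6 + (1/2)×5×7 + (1/2)×6×7 = 77.5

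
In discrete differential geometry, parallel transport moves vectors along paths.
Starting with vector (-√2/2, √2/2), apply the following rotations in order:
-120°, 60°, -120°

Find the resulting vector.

Total rotation: (-120°) + 60° + (-120°) = -180° ≡ 180° (mod 360°). Final vector: (0.7071, -0.7071)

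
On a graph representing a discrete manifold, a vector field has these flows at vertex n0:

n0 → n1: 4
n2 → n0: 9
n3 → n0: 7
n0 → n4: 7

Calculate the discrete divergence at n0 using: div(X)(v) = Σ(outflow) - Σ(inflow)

Divergence = sum of outgoing flows = 4 + (-9) + (-7) + 7 = -5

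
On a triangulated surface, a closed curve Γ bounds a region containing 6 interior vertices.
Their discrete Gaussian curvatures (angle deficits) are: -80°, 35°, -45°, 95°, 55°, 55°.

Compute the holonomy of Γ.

Holonomy = total enclosed curvature = (-80°) + 35° + (-45°) + 95° + 55° + 55° = 115°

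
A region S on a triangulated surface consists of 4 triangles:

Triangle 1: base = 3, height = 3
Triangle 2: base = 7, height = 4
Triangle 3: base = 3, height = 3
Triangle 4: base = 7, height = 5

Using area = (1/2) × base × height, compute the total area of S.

(1/2)×3×3 + (1/2)×7×4 + (1/2)×3×3 + (1/2)×7×5 = 40.5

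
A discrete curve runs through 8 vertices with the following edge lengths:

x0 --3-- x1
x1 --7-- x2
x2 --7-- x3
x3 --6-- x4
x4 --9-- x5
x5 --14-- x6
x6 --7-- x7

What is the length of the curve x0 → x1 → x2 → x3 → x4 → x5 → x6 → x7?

Arc length = 3 + 7 + 7 + 6 + 9 + 14 + 7 = 53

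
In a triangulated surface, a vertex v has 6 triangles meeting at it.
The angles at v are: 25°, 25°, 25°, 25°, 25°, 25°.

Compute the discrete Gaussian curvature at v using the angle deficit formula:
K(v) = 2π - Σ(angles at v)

Sum of angles = 150°. K = 360° - 150° = 210° = 7π/6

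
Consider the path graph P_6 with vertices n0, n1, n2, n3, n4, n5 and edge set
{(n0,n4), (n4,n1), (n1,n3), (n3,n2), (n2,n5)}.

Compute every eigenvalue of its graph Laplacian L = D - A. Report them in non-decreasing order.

The path graph P_n has Laplacian eigenvalues λ_k = 2 − 2cos(kπ/n), k = 0, 1, …, n−1. Here n = 6:
k=0: 2 − 2cos(0) = 0.0; k=1: 2 − 2cos(π/6) = 0.2679; k=2: 2 − 2cos(π/3) = 1.0; k=3: 2 − 2cos(π/2) = 2.0; k=4: 2 − 2cos(2π/3) = 3.0; k=5: 2 − 2cos(5π/6) = 3.7321.
Laplacian eigenvalues (increasing order): [0.0, 0.2679, 1.0, 2.0, 3.0, 3.7321]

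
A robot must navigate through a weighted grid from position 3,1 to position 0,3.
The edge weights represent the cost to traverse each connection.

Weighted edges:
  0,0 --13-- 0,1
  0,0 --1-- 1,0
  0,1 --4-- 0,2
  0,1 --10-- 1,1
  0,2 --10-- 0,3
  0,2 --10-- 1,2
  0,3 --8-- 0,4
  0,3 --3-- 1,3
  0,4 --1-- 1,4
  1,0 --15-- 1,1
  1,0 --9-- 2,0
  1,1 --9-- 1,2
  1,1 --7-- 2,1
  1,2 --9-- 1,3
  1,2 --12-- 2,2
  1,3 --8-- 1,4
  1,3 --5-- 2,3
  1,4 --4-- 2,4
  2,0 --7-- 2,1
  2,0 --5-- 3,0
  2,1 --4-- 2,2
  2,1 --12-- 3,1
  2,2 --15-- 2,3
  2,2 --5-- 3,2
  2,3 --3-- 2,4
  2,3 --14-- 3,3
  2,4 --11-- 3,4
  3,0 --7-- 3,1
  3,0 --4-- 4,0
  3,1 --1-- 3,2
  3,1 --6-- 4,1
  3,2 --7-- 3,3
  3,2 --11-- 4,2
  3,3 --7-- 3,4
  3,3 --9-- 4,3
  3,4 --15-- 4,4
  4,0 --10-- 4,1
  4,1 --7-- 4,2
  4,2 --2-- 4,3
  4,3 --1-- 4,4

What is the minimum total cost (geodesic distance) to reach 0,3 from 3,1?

Shortest path: 3,1 → 3,2 → 2,2 → 2,3 → 1,3 → 0,3, total weight = 29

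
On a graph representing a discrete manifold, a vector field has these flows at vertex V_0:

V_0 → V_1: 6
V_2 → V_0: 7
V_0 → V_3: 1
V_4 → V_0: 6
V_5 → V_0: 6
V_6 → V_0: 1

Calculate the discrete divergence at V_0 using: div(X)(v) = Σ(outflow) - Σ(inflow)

Divergence = sum of outgoing flows = 6 + (-7) + 1 + (-6) + (-6) + (-1) = -13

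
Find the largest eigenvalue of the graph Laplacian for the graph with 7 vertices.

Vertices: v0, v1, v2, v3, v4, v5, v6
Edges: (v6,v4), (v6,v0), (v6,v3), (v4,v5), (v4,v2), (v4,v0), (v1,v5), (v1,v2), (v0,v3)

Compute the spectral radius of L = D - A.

Degrees: deg(v0) = 3, deg(v1) = 2, deg(v2) = 2, deg(v3) = 2, deg(v4) = 4, deg(v5) = 2, deg(v6) = 3.
L = D − A with rows/columns ordered (v0, v1, v2, v3, v4, v5, v6):
  [ 3,  0,  0, -1, -1,  0, -1]
  [ 0,  2, -1,  0,  0, -1,  0]
  [ 0, -1,  2,  0, -1,  0,  0]
  [-1,  0,  0,  2,  0,  0, -1]
  [-1,  0, -1,  0,  4, -1, -1]
  [ 0, -1,  0,  0, -1,  2,  0]
  [-1,  0,  0, -1, -1,  0,  3]
Characteristic polynomial: det(λI − L) = λ(λ² − 4λ + 2)(λ − 2)(λ² − 8λ + 14)(λ − 4).
Roots: λ = 0; (λ² − 4λ + 2) = 0 ⇒ λ = 2 ± √2 ≈ 0.5858, 3.4142; (λ − 2) = 0 ⇒ λ = 2; (λ² − 8λ + 14) = 0 ⇒ λ = 4 ± √2 ≈ 2.5858, 5.4142; (λ − 4) = 0 ⇒ λ = 4.
(Check: the roots sum (with multiplicity) to 18, matching trace L = Σdeg = 2·9 = 18.)
Laplacian eigenvalues: [0.0, 0.5858, 2.0, 2.5858, 3.4142, 4.0, 5.4142]. Largest eigenvalue (spectral radius) = 5.4142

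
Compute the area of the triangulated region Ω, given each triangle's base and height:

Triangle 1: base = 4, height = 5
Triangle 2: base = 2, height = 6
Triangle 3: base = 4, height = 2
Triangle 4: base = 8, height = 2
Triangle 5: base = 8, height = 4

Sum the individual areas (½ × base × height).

(1/2)×4×5 + (1/2)×2×6 + (1/2)×4×2 + (1/2)×8×2 + (1/2)×8×4 = 44.0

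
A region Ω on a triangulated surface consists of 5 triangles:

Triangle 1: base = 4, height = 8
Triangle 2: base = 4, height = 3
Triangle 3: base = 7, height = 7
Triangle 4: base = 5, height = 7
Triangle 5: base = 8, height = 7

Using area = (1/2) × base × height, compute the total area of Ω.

(1/2)×4×8 + (1/2)×4×3 + (1/2)×7×7 + (1/2)×5×7 + (1/2)×8×7 = 92.0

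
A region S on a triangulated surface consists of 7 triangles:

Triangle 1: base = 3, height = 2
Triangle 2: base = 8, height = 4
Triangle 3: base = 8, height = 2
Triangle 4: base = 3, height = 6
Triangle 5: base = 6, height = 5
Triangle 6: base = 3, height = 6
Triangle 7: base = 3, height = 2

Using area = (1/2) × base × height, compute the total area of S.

(1/2)×3×2 + (1/2)×8×4 + (1/2)×8×2 + (1/2)×3×6 + (1/2)×6×5 + (1/2)×3×6 + (1/2)×3×2 = 63.0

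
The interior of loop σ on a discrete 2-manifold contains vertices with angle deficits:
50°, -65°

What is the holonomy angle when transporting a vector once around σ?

Holonomy = total enclosed curvature = 50° + (-65°) = -15°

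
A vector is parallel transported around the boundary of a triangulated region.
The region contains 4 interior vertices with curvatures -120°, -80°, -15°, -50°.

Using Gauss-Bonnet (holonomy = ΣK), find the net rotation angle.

Holonomy = total enclosed curvature = (-120°) + (-80°) + (-15°) + (-50°) = -265°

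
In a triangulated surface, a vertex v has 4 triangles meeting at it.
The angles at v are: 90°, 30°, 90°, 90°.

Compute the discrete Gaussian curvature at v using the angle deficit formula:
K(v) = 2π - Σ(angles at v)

Sum of angles = 300°. K = 360° - 300° = 60° = π/3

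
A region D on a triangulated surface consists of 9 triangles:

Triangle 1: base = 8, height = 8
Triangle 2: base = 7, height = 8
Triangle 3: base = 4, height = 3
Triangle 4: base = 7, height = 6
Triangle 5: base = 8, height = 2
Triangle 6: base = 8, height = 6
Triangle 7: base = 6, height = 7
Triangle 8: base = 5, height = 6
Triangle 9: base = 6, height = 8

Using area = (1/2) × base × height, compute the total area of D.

(1/2)×8×8 + (1/2)×7×8 + (1/2)×4×3 + (1/2)×7×6 + (1/2)×8×2 + (1/2)×8×6 + (1/2)×6×7 + (1/2)×5×6 + (1/2)×6×8 = 179.0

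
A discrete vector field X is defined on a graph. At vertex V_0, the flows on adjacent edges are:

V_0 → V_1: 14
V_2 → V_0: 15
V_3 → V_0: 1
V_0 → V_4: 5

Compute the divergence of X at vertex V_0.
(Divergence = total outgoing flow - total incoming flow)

Divergence = sum of outgoing flows = 14 + (-15) + (-1) + 5 = 3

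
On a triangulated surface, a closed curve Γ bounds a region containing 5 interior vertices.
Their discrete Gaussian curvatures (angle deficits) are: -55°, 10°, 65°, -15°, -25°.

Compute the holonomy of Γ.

Holonomy = total enclosed curvature = (-55°) + 10° + 65° + (-15°) + (-25°) = -20°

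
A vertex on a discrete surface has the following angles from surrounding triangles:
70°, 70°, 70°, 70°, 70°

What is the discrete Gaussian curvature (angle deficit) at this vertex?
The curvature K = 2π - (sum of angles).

Sum of angles = 350°. K = 360° - 350° = 10°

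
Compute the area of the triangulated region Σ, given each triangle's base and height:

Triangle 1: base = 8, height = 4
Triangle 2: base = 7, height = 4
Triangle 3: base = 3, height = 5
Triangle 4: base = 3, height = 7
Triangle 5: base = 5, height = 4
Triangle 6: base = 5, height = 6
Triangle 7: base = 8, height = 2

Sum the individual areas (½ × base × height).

(1/2)×8×4 + (1/2)×7×4 + (1/2)×3×5 + (1/2)×3×7 + (1/2)×5×4 + (1/2)×5×6 + (1/2)×8×2 = 81.0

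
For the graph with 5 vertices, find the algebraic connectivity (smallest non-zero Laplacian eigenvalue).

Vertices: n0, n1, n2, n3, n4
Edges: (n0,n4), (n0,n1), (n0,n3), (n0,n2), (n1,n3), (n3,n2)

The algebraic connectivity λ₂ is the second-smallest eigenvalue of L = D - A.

Degrees: deg(n0) = 4, deg(n1) = 2, deg(n2) = 2, deg(n3) = 3, deg(n4) = 1.
L = D − A with rows/columns ordered (n0, n1, n2, n3, n4):
  [ 4, -1, -1, -1, -1]
  [-1,  2,  0, -1,  0]
  [-1,  0,  2, -1,  0]
  [-1, -1, -1,  3,  0]
  [-1,  0,  0,  0,  1]
Characteristic polynomial: det(λI − L) = λ(λ − 1)(λ − 2)(λ − 4)(λ − 5).
Roots: λ = 0; (λ − 1) = 0 ⇒ λ = 1; (λ − 2) = 0 ⇒ λ = 2; (λ − 4) = 0 ⇒ λ = 4; (λ − 5) = 0 ⇒ λ = 5.
(Check: the roots sum (with multiplicity) to 12, matching trace L = Σdeg = 2·6 = 12.)
Laplacian eigenvalues: [0.0, 1.0, 2.0, 4.0, 5.0]. Algebraic connectivity (smallest non-zero eigenvalue) = 1.0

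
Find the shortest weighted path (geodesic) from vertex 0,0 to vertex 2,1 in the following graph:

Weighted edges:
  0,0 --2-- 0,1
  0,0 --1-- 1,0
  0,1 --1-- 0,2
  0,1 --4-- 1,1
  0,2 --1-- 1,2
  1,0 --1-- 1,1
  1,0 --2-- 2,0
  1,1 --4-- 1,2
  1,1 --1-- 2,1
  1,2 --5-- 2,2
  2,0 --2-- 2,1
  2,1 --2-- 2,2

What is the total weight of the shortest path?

Shortest path: 0,0 → 1,0 → 1,1 → 2,1, total weight = 3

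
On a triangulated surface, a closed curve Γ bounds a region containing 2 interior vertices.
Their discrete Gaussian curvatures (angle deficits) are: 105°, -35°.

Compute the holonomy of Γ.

Holonomy = total enclosed curvature = 105° + (-35°) = 70°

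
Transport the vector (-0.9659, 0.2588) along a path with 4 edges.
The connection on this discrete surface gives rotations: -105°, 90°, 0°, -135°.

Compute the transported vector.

Total rotation: (-105°) + 90° + 0° + (-135°) = -150°. Final vector: (0.9659, 0.2588)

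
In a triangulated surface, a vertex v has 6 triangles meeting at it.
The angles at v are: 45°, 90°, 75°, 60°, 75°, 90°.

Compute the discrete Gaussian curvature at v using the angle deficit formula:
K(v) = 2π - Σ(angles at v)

Sum of angles = 435°. K = 360° - 435° = -75°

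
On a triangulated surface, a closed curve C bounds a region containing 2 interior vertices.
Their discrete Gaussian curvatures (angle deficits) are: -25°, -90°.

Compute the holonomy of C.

Holonomy = total enclosed curvature = (-25°) + (-90°) = -115°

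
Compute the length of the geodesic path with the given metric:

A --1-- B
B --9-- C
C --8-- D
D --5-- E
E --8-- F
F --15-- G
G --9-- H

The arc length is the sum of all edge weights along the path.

Arc length = 1 + 9 + 8 + 5 + 8 + 15 + 9 = 55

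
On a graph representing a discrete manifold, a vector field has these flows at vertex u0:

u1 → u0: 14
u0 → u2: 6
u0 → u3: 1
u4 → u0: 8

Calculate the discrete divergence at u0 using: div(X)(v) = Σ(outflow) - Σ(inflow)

Divergence = sum of outgoing flows = (-14) + 6 + 1 + (-8) = -15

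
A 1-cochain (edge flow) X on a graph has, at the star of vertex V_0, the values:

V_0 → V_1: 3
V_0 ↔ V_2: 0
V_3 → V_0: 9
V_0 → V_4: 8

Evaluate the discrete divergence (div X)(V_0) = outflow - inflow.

Divergence = sum of outgoing flows = 3 + 0 + (-9) + 8 = 2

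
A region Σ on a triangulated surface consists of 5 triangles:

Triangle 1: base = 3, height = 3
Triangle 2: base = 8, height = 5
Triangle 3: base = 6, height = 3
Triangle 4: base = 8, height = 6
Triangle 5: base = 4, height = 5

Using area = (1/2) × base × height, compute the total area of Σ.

(1/2)×3×3 + (1/2)×8×5 + (1/2)×6×3 + (1/2)×8×6 + (1/2)×4×5 = 67.5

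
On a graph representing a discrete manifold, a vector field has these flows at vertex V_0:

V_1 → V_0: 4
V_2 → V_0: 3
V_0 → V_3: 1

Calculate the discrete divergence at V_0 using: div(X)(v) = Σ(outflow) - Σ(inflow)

Divergence = sum of outgoing flows = (-4) + (-3) + 1 = -6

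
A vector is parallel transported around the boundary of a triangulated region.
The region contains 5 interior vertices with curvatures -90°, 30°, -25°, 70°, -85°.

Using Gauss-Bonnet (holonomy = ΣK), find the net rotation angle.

Holonomy = total enclosed curvature = (-90°) + 30° + (-25°) + 70° + (-85°) = -100°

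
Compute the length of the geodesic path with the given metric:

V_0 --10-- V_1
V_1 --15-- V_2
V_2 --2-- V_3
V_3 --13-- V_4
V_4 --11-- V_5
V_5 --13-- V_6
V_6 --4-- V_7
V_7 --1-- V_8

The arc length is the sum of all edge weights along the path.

Arc length = 10 + 15 + 2 + 13 + 11 + 13 + 4 + 1 = 69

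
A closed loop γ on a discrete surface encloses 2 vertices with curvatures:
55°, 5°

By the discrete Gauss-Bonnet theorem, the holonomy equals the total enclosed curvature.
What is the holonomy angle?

Holonomy = total enclosed curvature = 55° + 5° = 60°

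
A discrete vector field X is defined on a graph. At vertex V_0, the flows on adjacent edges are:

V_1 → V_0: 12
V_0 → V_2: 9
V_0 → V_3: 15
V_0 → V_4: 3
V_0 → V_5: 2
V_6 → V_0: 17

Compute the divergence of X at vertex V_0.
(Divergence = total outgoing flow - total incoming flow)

Divergence = sum of outgoing flows = (-12) + 9 + 15 + 3 + 2 + (-17) = 0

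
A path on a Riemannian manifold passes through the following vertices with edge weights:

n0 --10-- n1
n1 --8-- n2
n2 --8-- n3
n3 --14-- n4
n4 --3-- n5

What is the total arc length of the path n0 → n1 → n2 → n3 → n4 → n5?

Arc length = 10 + 8 + 8 + 14 + 3 = 43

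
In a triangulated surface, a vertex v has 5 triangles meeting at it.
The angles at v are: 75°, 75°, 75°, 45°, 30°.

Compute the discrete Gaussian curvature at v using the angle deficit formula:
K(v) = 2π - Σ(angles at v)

Sum of angles = 300°. K = 360° - 300° = 60° = π/3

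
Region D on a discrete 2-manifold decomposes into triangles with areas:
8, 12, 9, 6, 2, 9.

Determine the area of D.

8 + 12 + 9 + 6 + 2 + 9 = 46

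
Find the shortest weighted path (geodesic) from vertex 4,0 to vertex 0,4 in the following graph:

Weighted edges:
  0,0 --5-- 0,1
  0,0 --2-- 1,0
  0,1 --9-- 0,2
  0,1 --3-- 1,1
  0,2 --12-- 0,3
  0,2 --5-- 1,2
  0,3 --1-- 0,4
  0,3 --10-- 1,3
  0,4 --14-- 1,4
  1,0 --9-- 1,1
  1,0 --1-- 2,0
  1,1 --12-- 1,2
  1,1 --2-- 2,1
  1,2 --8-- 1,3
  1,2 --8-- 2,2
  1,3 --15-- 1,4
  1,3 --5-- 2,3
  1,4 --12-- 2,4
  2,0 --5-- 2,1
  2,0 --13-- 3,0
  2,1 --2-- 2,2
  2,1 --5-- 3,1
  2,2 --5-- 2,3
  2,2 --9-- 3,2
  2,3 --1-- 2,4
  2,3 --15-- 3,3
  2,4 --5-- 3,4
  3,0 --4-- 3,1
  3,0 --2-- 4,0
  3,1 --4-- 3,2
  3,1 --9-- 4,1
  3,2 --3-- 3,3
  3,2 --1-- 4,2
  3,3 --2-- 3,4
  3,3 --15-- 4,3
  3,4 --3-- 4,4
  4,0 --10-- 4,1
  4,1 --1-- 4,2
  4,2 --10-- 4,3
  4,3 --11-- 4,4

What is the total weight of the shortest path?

Shortest path: 4,0 → 3,0 → 3,1 → 2,1 → 2,2 → 2,3 → 1,3 → 0,3 → 0,4, total weight = 34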